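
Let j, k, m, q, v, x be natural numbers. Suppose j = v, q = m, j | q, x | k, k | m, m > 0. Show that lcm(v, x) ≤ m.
Because q = m and j | q, j | m. j = v, so v | m. x | k and k | m, thus x | m. Since v | m, lcm(v, x) | m. m > 0, so lcm(v, x) ≤ m.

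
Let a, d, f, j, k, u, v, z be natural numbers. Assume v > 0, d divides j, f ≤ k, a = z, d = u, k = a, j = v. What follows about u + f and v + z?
u + f ≤ v + z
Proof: d = u and d divides j, so u divides j. j = v, so u divides v. Since v > 0, u ≤ v. From k = a and a = z, k = z. From f ≤ k, f ≤ z. u ≤ v, so u + f ≤ v + z.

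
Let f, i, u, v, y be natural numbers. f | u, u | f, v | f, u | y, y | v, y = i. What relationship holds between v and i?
v = i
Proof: f | u and u | f, therefore f = u. v | f, so v | u. From u | y, v | y. Since y | v, v = y. y = i, so v = i.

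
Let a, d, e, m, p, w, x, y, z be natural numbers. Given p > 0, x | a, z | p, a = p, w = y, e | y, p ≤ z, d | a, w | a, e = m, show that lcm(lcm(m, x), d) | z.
z | p and p > 0, thus z ≤ p. p ≤ z, so p = z. From e = m and e | y, m | y. From w = y and w | a, y | a. Since m | y, m | a. From x | a, lcm(m, x) | a. d | a, so lcm(lcm(m, x), d) | a. a = p, so lcm(lcm(m, x), d) | p. From p = z, lcm(lcm(m, x), d) | z.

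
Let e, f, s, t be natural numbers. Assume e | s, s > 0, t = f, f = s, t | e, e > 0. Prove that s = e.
Because e | s and s > 0, e ≤ s. t = f and f = s, therefore t = s. Since t | e, s | e. e > 0, so s ≤ e. From e ≤ s, e = s. Then s = e.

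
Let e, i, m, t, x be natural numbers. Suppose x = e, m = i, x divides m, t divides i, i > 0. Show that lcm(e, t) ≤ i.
m = i and x divides m, therefore x divides i. x = e, so e divides i. t divides i, so lcm(e, t) divides i. i > 0, so lcm(e, t) ≤ i.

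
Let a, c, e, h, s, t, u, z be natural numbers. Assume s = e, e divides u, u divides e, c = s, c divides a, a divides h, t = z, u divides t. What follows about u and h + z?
u divides h + z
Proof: e divides u and u divides e, thus e = u. Since s = e, s = u. Since c divides a and a divides h, c divides h. c = s, so s divides h. s = u, so u divides h. t = z and u divides t, so u divides z. u divides h, so u divides h + z.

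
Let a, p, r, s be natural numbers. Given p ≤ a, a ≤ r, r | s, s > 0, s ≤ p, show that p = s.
Because p ≤ a and a ≤ r, p ≤ r. r | s and s > 0, so r ≤ s. p ≤ r, so p ≤ s. s ≤ p, so p = s.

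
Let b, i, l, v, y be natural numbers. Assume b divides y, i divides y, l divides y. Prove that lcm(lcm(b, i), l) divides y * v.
b divides y and i divides y, so lcm(b, i) divides y. l divides y, so lcm(lcm(b, i), l) divides y. Then lcm(lcm(b, i), l) divides y * v.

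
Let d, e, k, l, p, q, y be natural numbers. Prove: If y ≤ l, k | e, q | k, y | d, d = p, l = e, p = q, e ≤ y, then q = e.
q | k and k | e, therefore q | e. l = e and y ≤ l, thus y ≤ e. Since e ≤ y, y = e. d = p and p = q, so d = q. Since y | d, y | q. y = e, so e | q. q | e, so q = e.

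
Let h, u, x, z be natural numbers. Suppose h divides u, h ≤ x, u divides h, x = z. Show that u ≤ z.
h divides u and u divides h, so h = u. Since h ≤ x, u ≤ x. Since x = z, u ≤ z.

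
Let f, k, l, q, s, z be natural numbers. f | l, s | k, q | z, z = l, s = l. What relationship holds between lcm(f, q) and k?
lcm(f, q) | k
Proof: z = l and q | z, thus q | l. f | l, so lcm(f, q) | l. Because s = l and s | k, l | k. Since lcm(f, q) | l, lcm(f, q) | k.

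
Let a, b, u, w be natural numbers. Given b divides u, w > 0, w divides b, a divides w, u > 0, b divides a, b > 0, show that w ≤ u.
From b divides a and a divides w, b divides w. w > 0, so b ≤ w. From w divides b and b > 0, w ≤ b. Since b ≤ w, b = w. b divides u and u > 0, therefore b ≤ u. Since b = w, w ≤ u.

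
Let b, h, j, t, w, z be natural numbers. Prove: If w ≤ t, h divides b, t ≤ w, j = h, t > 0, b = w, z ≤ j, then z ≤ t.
j = h and z ≤ j, so z ≤ h. w ≤ t and t ≤ w, thus w = t. b = w, so b = t. h divides b, so h divides t. Since t > 0, h ≤ t. Since z ≤ h, z ≤ t.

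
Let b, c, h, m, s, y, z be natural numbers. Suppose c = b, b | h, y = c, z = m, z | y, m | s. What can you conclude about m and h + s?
m | h + s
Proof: Because y = c and c = b, y = b. z = m and z | y, therefore m | y. y = b, so m | b. Because b | h, m | h. Since m | s, m | h + s.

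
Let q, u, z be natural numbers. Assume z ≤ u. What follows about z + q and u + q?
z + q ≤ u + q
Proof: z ≤ u. By adding to both sides, z + q ≤ u + q.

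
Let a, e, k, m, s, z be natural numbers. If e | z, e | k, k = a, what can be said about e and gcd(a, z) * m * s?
e | gcd(a, z) * m * s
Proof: k = a and e | k, thus e | a. Since e | z, e | gcd(a, z). Then e | gcd(a, z) * m. Then e | gcd(a, z) * m * s.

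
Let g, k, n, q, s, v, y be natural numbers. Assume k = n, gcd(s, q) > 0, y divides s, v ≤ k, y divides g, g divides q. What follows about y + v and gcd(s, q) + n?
y + v ≤ gcd(s, q) + n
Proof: y divides g and g divides q, hence y divides q. From y divides s, y divides gcd(s, q). gcd(s, q) > 0, so y ≤ gcd(s, q). From k = n and v ≤ k, v ≤ n. y ≤ gcd(s, q), so y + v ≤ gcd(s, q) + n.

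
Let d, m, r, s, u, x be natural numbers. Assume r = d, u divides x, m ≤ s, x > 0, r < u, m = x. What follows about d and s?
d < s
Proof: Because u divides x and x > 0, u ≤ x. Since r < u, r < x. m = x and m ≤ s, therefore x ≤ s. r < x, so r < s. r = d, so d < s.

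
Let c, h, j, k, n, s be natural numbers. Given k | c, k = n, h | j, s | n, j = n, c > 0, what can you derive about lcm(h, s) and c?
lcm(h, s) ≤ c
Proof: j = n and h | j, hence h | n. Since s | n, lcm(h, s) | n. From k = n and k | c, n | c. Since lcm(h, s) | n, lcm(h, s) | c. Because c > 0, lcm(h, s) ≤ c.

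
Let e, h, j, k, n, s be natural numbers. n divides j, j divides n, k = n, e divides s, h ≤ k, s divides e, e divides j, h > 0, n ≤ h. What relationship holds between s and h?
s ≤ h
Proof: Because j divides n and n divides j, j = n. k = n and h ≤ k, therefore h ≤ n. Since n ≤ h, n = h. j = n, so j = h. e divides s and s divides e, therefore e = s. e divides j, so s divides j. j = h, so s divides h. h > 0, so s ≤ h.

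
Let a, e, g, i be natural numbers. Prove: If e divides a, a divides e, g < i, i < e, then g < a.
e divides a and a divides e, so e = a. g < i and i < e, therefore g < e. e = a, so g < a.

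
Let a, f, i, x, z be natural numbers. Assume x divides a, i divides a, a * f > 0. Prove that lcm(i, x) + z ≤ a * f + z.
Because i divides a and x divides a, lcm(i, x) divides a. Then lcm(i, x) divides a * f. Since a * f > 0, lcm(i, x) ≤ a * f. Then lcm(i, x) + z ≤ a * f + z.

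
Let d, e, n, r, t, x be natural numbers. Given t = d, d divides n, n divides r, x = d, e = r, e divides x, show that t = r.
d divides n and n divides r, thus d divides r. Since e = r and e divides x, r divides x. Because x = d, r divides d. d divides r, so d = r. Since t = d, t = r.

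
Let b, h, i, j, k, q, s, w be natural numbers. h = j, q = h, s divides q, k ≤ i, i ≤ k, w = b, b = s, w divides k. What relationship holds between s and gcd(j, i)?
s divides gcd(j, i)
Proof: q = h and s divides q, thus s divides h. From h = j, s divides j. Because k ≤ i and i ≤ k, k = i. From w = b and b = s, w = s. w divides k, so s divides k. k = i, so s divides i. Since s divides j, s divides gcd(j, i).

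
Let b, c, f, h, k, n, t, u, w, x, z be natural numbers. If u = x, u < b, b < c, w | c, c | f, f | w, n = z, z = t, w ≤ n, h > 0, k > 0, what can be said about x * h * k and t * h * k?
x * h * k < t * h * k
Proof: u < b and b < c, so u < c. u = x, so x < c. c | f and f | w, thus c | w. w | c, so w = c. From n = z and z = t, n = t. w ≤ n, so w ≤ t. w = c, so c ≤ t. x < c, so x < t. Since h > 0, x * h < t * h. k > 0, so x * h * k < t * h * k.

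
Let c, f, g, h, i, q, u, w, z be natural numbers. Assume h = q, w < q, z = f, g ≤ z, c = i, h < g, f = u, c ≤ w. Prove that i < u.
z = f and f = u, hence z = u. h = q and h < g, therefore q < g. g ≤ z, so q < z. Since w < q, w < z. z = u, so w < u. Since c ≤ w, c < u. c = i, so i < u.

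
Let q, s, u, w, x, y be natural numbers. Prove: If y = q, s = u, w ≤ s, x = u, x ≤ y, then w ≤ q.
s = u and w ≤ s, thus w ≤ u. Because x = u and x ≤ y, u ≤ y. Since w ≤ u, w ≤ y. Since y = q, w ≤ q.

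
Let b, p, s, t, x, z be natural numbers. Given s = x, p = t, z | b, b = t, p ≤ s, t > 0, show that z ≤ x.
Since b = t and z | b, z | t. Since t > 0, z ≤ t. p = t and p ≤ s, so t ≤ s. s = x, so t ≤ x. z ≤ t, so z ≤ x.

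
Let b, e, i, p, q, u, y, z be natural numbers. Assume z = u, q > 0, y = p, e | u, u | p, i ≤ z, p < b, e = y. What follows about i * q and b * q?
i * q < b * q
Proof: Since e = y and y = p, e = p. Since e | u, p | u. Since u | p, u = p. z = u and i ≤ z, so i ≤ u. u = p, so i ≤ p. p < b, so i < b. q > 0, so i * q < b * q.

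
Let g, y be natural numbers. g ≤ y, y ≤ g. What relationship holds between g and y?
g = y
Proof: g ≤ y and y ≤ g. By antisymmetry, g = y.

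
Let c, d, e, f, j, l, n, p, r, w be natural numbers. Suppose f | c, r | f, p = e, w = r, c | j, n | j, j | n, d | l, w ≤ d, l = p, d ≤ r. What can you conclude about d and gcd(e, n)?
d | gcd(e, n)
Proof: l = p and p = e, hence l = e. Since d | l, d | e. Because w = r and w ≤ d, r ≤ d. Since d ≤ r, r = d. From j | n and n | j, j = n. r | f and f | c, hence r | c. Since c | j, r | j. Since j = n, r | n. r = d, so d | n. d | e, so d | gcd(e, n).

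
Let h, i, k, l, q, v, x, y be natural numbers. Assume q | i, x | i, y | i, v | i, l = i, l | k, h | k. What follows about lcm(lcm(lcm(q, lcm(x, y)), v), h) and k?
lcm(lcm(lcm(q, lcm(x, y)), v), h) | k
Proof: x | i and y | i, thus lcm(x, y) | i. q | i, so lcm(q, lcm(x, y)) | i. Since v | i, lcm(lcm(q, lcm(x, y)), v) | i. l = i and l | k, so i | k. lcm(lcm(q, lcm(x, y)), v) | i, so lcm(lcm(q, lcm(x, y)), v) | k. h | k, so lcm(lcm(lcm(q, lcm(x, y)), v), h) | k.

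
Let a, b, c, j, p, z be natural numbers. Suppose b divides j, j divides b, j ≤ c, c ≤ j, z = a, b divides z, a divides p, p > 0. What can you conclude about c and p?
c ≤ p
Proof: From b divides j and j divides b, b = j. Since j ≤ c and c ≤ j, j = c. Since b = j, b = c. From z = a and b divides z, b divides a. Since a divides p, b divides p. p > 0, so b ≤ p. Since b = c, c ≤ p.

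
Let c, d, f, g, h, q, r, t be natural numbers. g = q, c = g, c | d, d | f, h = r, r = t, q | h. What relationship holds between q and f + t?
q | f + t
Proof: c = g and c | d, hence g | d. d | f, so g | f. Because g = q, q | f. From h = r and r = t, h = t. q | h, so q | t. Since q | f, q | f + t.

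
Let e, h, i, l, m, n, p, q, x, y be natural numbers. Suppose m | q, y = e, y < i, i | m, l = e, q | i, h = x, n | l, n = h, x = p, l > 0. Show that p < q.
From n = h and h = x, n = x. Since x = p, n = p. n | l and l > 0, therefore n ≤ l. n = p, so p ≤ l. Since l = e, p ≤ e. From i | m and m | q, i | q. Since q | i, i = q. From y = e and y < i, e < i. Since i = q, e < q. Since p ≤ e, p < q.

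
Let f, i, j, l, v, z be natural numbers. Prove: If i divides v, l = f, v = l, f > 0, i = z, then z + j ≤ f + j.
v = l and l = f, hence v = f. Since i divides v, i divides f. f > 0, so i ≤ f. i = z, so z ≤ f. Then z + j ≤ f + j.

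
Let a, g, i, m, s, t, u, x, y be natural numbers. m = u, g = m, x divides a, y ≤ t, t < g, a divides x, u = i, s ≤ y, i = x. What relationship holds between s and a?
s < a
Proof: u = i and i = x, thus u = x. From x divides a and a divides x, x = a. u = x, so u = a. Since s ≤ y and y ≤ t, s ≤ t. Because g = m and m = u, g = u. t < g, so t < u. s ≤ t, so s < u. Since u = a, s < a.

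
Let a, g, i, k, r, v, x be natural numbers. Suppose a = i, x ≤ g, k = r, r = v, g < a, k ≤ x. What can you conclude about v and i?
v < i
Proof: k = r and r = v, thus k = v. k ≤ x and x ≤ g, therefore k ≤ g. From k = v, v ≤ g. From a = i and g < a, g < i. Since v ≤ g, v < i.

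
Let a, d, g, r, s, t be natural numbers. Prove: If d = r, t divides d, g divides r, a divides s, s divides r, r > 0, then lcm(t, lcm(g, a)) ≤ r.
d = r and t divides d, hence t divides r. From a divides s and s divides r, a divides r. From g divides r, lcm(g, a) divides r. Since t divides r, lcm(t, lcm(g, a)) divides r. r > 0, so lcm(t, lcm(g, a)) ≤ r.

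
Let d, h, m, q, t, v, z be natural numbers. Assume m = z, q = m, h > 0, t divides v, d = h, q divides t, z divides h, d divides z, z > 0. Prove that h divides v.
z divides h and h > 0, therefore z ≤ h. Because d = h and d divides z, h divides z. Since z > 0, h ≤ z. From z ≤ h, z = h. q = m and m = z, therefore q = z. q divides t, so z divides t. From z = h, h divides t. Since t divides v, h divides v.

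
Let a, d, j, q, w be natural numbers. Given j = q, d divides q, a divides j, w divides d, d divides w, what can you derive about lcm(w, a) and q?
lcm(w, a) divides q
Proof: d divides w and w divides d, hence d = w. d divides q, so w divides q. j = q and a divides j, thus a divides q. w divides q, so lcm(w, a) divides q.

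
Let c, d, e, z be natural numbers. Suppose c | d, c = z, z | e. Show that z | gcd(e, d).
c = z and c | d, thus z | d. z | e, so z | gcd(e, d).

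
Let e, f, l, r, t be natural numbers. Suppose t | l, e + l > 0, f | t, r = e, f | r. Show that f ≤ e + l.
Because r = e and f | r, f | e. f | t and t | l, thus f | l. f | e, so f | e + l. e + l > 0, so f ≤ e + l.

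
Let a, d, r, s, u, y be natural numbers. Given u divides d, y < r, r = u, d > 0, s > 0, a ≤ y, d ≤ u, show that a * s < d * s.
u divides d and d > 0, hence u ≤ d. d ≤ u, so u = d. Because r = u, r = d. Because a ≤ y and y < r, a < r. Since r = d, a < d. Because s > 0, by multiplying by a positive, a * s < d * s.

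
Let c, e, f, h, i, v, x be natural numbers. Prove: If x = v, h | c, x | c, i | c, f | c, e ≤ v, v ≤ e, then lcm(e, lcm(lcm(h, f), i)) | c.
v ≤ e and e ≤ v, thus v = e. x = v, so x = e. Since x | c, e | c. h | c and f | c, hence lcm(h, f) | c. i | c, so lcm(lcm(h, f), i) | c. Because e | c, lcm(e, lcm(lcm(h, f), i)) | c.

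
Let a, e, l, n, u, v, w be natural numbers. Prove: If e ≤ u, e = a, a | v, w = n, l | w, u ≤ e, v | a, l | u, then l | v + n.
u ≤ e and e ≤ u, thus u = e. Since e = a, u = a. Because a | v and v | a, a = v. From u = a, u = v. l | u, so l | v. w = n and l | w, therefore l | n. l | v, so l | v + n.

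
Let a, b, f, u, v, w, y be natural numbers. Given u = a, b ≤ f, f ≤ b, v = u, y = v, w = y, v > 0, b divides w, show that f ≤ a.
Because v = u and u = a, v = a. b ≤ f and f ≤ b, hence b = f. Since w = y and b divides w, b divides y. y = v, so b divides v. b = f, so f divides v. v > 0, so f ≤ v. v = a, so f ≤ a.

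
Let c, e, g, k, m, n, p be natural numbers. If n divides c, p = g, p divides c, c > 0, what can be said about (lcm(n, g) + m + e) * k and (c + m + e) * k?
(lcm(n, g) + m + e) * k ≤ (c + m + e) * k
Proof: p = g and p divides c, so g divides c. Since n divides c, lcm(n, g) divides c. Since c > 0, lcm(n, g) ≤ c. Then lcm(n, g) + m ≤ c + m. Then lcm(n, g) + m + e ≤ c + m + e. By multiplying by a non-negative, (lcm(n, g) + m + e) * k ≤ (c + m + e) * k.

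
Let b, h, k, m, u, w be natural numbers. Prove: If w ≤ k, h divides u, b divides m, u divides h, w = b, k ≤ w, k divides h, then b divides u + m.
From h divides u and u divides h, h = u. k ≤ w and w ≤ k, thus k = w. Since w = b, k = b. Since k divides h, b divides h. Since h = u, b divides u. From b divides m, b divides u + m.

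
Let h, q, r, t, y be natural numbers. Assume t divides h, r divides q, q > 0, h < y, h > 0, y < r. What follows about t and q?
t < q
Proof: t divides h and h > 0, hence t ≤ h. h < y, so t < y. r divides q and q > 0, hence r ≤ q. Since y < r, y < q. t < y, so t < q.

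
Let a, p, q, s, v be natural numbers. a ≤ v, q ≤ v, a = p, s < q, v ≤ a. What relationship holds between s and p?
s < p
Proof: v ≤ a and a ≤ v, so v = a. a = p, so v = p. Since q ≤ v, q ≤ p. Since s < q, s < p.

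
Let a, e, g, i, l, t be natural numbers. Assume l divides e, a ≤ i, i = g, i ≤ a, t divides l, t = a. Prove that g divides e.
Because a ≤ i and i ≤ a, a = i. Since t = a, t = i. Because i = g, t = g. t divides l and l divides e, hence t divides e. t = g, so g divides e.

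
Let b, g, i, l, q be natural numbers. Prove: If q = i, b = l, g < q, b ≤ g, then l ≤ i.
From q = i and g < q, g < i. b ≤ g, so b < i. Since b = l, l < i. Then l ≤ i.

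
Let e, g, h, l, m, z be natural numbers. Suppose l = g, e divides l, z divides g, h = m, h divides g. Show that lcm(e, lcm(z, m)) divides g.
From l = g and e divides l, e divides g. Because h = m and h divides g, m divides g. Since z divides g, lcm(z, m) divides g. Because e divides g, lcm(e, lcm(z, m)) divides g.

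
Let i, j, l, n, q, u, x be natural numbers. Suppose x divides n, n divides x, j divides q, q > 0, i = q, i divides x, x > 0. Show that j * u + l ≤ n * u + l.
Since x divides n and n divides x, x = n. From j divides q and q > 0, j ≤ q. Since i = q and i divides x, q divides x. Since x > 0, q ≤ x. Since j ≤ q, j ≤ x. x = n, so j ≤ n. By multiplying by a non-negative, j * u ≤ n * u. Then j * u + l ≤ n * u + l.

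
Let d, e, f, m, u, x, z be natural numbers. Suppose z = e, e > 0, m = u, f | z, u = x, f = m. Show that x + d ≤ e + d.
f = m and m = u, thus f = u. z = e and f | z, hence f | e. Because f = u, u | e. Since e > 0, u ≤ e. Since u = x, x ≤ e. Then x + d ≤ e + d.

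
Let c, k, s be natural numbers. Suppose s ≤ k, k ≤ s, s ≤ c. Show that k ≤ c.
s ≤ k and k ≤ s, hence s = k. s ≤ c, so k ≤ c.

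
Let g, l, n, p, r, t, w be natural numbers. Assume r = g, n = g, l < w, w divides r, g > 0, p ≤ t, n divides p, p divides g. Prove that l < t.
Since r = g and w divides r, w divides g. Because g > 0, w ≤ g. l < w, so l < g. n = g and n divides p, hence g divides p. p divides g, so p = g. Since p ≤ t, g ≤ t. Since l < g, l < t.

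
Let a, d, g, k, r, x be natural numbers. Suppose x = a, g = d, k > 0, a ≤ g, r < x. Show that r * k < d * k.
From x = a and r < x, r < a. Since g = d and a ≤ g, a ≤ d. From r < a, r < d. Since k > 0, by multiplying by a positive, r * k < d * k.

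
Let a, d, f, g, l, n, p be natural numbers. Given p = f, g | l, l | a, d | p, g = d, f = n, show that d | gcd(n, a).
Because p = f and f = n, p = n. Since d | p, d | n. From g | l and l | a, g | a. g = d, so d | a. Since d | n, d | gcd(n, a).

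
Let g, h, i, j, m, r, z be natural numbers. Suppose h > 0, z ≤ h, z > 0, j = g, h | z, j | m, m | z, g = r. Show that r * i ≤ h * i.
From j = g and g = r, j = r. h | z and z > 0, so h ≤ z. Since z ≤ h, z = h. Since m | z, m | h. Since j | m, j | h. Since j = r, r | h. h > 0, so r ≤ h. Then r * i ≤ h * i.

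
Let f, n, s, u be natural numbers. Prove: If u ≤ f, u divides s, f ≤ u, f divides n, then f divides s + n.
u ≤ f and f ≤ u, thus u = f. Since u divides s, f divides s. f divides n, so f divides s + n.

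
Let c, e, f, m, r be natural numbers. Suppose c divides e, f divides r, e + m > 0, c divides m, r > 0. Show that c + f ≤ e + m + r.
c divides e and c divides m, so c divides e + m. e + m > 0, so c ≤ e + m. Because f divides r and r > 0, f ≤ r. Since c ≤ e + m, c + f ≤ e + m + r.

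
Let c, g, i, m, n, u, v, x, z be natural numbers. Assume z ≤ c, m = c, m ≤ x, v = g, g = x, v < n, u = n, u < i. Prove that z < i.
Since m = c and m ≤ x, c ≤ x. v = g and g = x, therefore v = x. v < n, so x < n. Since c ≤ x, c < n. u = n and u < i, therefore n < i. Since c < n, c < i. Since z ≤ c, z < i.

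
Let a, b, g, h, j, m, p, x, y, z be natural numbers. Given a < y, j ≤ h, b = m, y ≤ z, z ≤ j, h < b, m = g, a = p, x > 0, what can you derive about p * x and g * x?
p * x < g * x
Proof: a = p and a < y, thus p < y. Since y ≤ z, p < z. j ≤ h and h < b, hence j < b. Since b = m, j < m. From z ≤ j, z < m. Since m = g, z < g. Since p < z, p < g. Since x > 0, by multiplying by a positive, p * x < g * x.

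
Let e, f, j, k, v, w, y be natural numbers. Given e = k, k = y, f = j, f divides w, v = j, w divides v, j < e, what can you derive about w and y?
w < y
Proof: e = k and k = y, so e = y. From f = j and f divides w, j divides w. Since v = j and w divides v, w divides j. j divides w, so j = w. j < e, so w < e. Since e = y, w < y.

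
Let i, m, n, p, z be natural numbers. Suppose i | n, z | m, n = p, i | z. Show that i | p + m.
From n = p and i | n, i | p. From i | z and z | m, i | m. i | p, so i | p + m.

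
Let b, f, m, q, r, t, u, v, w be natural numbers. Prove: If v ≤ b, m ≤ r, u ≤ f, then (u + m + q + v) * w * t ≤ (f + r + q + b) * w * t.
u ≤ f and m ≤ r, therefore u + m ≤ f + r. Then u + m + q ≤ f + r + q. Since v ≤ b, u + m + q + v ≤ f + r + q + b. Then (u + m + q + v) * w ≤ (f + r + q + b) * w. Then (u + m + q + v) * w * t ≤ (f + r + q + b) * w * t.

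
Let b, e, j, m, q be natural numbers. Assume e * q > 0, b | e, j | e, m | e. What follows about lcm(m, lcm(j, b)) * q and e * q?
lcm(m, lcm(j, b)) * q ≤ e * q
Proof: j | e and b | e, so lcm(j, b) | e. m | e, so lcm(m, lcm(j, b)) | e. Then lcm(m, lcm(j, b)) * q | e * q. e * q > 0, so lcm(m, lcm(j, b)) * q ≤ e * q.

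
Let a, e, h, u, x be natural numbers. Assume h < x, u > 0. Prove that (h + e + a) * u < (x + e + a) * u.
h < x, thus h + e < x + e. Then h + e + a < x + e + a. Since u > 0, (h + e + a) * u < (x + e + a) * u.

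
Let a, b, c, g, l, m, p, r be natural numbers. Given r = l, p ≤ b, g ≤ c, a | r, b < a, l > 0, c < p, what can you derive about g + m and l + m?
g + m < l + m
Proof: g ≤ c and c < p, thus g < p. Since p ≤ b, g < b. From b < a, g < a. Because r = l and a | r, a | l. l > 0, so a ≤ l. Since g < a, g < l. Then g + m < l + m.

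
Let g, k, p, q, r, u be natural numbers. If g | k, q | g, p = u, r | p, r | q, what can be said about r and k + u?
r | k + u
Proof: Because r | q and q | g, r | g. g | k, so r | k. Because p = u and r | p, r | u. Because r | k, r | k + u.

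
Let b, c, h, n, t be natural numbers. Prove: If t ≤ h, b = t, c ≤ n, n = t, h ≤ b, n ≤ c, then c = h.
c ≤ n and n ≤ c, thus c = n. Since n = t, c = t. Because b = t and h ≤ b, h ≤ t. t ≤ h, so t = h. From c = t, c = h.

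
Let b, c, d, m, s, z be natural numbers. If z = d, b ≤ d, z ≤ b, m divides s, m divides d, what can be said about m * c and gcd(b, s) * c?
m * c divides gcd(b, s) * c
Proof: Because z = d and z ≤ b, d ≤ b. b ≤ d, so d = b. Since m divides d, m divides b. m divides s, so m divides gcd(b, s). Then m * c divides gcd(b, s) * c.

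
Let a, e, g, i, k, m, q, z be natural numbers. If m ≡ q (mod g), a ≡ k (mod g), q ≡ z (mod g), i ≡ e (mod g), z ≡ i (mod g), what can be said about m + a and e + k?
m + a ≡ e + k (mod g)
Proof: m ≡ q (mod g) and q ≡ z (mod g), therefore m ≡ z (mod g). From z ≡ i (mod g), m ≡ i (mod g). i ≡ e (mod g), so m ≡ e (mod g). a ≡ k (mod g), so m + a ≡ e + k (mod g).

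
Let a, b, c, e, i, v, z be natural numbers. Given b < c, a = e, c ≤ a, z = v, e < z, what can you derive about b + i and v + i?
b + i < v + i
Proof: a = e and c ≤ a, thus c ≤ e. z = v and e < z, hence e < v. Since c ≤ e, c < v. Since b < c, b < v. Then b + i < v + i.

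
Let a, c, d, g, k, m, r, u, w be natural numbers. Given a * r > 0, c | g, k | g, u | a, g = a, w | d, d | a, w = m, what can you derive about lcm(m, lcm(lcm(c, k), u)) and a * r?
lcm(m, lcm(lcm(c, k), u)) ≤ a * r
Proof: w = m and w | d, hence m | d. Since d | a, m | a. c | g and k | g, so lcm(c, k) | g. From g = a, lcm(c, k) | a. Since u | a, lcm(lcm(c, k), u) | a. m | a, so lcm(m, lcm(lcm(c, k), u)) | a. Then lcm(m, lcm(lcm(c, k), u)) | a * r. Because a * r > 0, lcm(m, lcm(lcm(c, k), u)) ≤ a * r.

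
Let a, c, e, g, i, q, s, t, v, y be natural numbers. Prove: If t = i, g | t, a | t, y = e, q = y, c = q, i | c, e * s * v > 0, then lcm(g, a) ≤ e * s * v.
From g | t and a | t, lcm(g, a) | t. t = i, so lcm(g, a) | i. c = q and i | c, hence i | q. Because q = y, i | y. Since y = e, i | e. Since lcm(g, a) | i, lcm(g, a) | e. Then lcm(g, a) | e * s. Then lcm(g, a) | e * s * v. e * s * v > 0, so lcm(g, a) ≤ e * s * v.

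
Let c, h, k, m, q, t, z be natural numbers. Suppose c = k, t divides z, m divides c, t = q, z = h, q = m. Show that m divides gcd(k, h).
From c = k and m divides c, m divides k. t = q and q = m, thus t = m. t divides z, so m divides z. z = h, so m divides h. m divides k, so m divides gcd(k, h).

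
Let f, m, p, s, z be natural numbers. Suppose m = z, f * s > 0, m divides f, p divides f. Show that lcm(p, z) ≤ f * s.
Because m = z and m divides f, z divides f. p divides f, so lcm(p, z) divides f. Then lcm(p, z) divides f * s. Because f * s > 0, lcm(p, z) ≤ f * s.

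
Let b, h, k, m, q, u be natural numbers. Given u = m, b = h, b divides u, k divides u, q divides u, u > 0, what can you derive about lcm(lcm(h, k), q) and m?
lcm(lcm(h, k), q) ≤ m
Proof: b = h and b divides u, therefore h divides u. Since k divides u, lcm(h, k) divides u. Since q divides u, lcm(lcm(h, k), q) divides u. From u > 0, lcm(lcm(h, k), q) ≤ u. u = m, so lcm(lcm(h, k), q) ≤ m.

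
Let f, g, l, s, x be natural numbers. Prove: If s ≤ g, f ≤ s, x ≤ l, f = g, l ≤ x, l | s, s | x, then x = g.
l ≤ x and x ≤ l, therefore l = x. l | s, so x | s. Since s | x, x = s. From f = g and f ≤ s, g ≤ s. s ≤ g, so s = g. Because x = s, x = g.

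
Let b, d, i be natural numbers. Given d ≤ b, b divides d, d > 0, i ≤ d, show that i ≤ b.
b divides d and d > 0, therefore b ≤ d. Since d ≤ b, d = b. Since i ≤ d, i ≤ b.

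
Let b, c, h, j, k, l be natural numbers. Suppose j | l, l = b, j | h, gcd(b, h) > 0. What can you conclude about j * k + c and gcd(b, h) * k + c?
j * k + c ≤ gcd(b, h) * k + c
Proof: Since l = b and j | l, j | b. Since j | h, j | gcd(b, h). gcd(b, h) > 0, so j ≤ gcd(b, h). Then j * k ≤ gcd(b, h) * k. Then j * k + c ≤ gcd(b, h) * k + c.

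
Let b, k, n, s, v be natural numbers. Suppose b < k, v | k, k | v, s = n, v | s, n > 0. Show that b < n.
v | k and k | v, so v = k. s = n and v | s, therefore v | n. Since v = k, k | n. n > 0, so k ≤ n. Since b < k, b < n.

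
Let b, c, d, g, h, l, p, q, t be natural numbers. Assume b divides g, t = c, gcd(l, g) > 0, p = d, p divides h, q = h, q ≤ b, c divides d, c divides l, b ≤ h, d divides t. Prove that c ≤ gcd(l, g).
Because t = c and d divides t, d divides c. Since c divides d, d = c. q = h and q ≤ b, thus h ≤ b. b ≤ h, so h = b. From p = d and p divides h, d divides h. Since h = b, d divides b. b divides g, so d divides g. Because d = c, c divides g. Since c divides l, c divides gcd(l, g). gcd(l, g) > 0, so c ≤ gcd(l, g).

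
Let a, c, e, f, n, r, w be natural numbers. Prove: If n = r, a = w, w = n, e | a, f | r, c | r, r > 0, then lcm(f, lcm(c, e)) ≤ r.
a = w and w = n, therefore a = n. e | a, so e | n. Since n = r, e | r. c | r, so lcm(c, e) | r. f | r, so lcm(f, lcm(c, e)) | r. r > 0, so lcm(f, lcm(c, e)) ≤ r.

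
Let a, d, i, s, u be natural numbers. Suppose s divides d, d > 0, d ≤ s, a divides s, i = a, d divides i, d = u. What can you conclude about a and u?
a = u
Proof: From s divides d and d > 0, s ≤ d. Since d ≤ s, s = d. Since a divides s, a divides d. Because i = a and d divides i, d divides a. Since a divides d, a = d. From d = u, a = u.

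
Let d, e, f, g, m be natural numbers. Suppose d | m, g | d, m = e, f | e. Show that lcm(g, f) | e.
m = e and d | m, hence d | e. From g | d, g | e. f | e, so lcm(g, f) | e.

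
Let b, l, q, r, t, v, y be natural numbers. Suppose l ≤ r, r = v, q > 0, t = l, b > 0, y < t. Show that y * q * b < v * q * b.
From t = l and y < t, y < l. From r = v and l ≤ r, l ≤ v. y < l, so y < v. Since q > 0, by multiplying by a positive, y * q < v * q. From b > 0, by multiplying by a positive, y * q * b < v * q * b.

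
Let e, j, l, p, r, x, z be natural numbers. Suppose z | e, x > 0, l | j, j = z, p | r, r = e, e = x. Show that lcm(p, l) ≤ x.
r = e and p | r, hence p | e. From j = z and l | j, l | z. z | e, so l | e. Since p | e, lcm(p, l) | e. Because e = x, lcm(p, l) | x. x > 0, so lcm(p, l) ≤ x.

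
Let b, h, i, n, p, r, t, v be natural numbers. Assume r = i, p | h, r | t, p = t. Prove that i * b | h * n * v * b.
r = i and r | t, hence i | t. p = t and p | h, hence t | h. Since i | t, i | h. Then i | h * n. Then i | h * n * v. Then i * b | h * n * v * b.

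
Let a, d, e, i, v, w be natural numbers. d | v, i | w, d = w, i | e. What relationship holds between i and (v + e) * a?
i | (v + e) * a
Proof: d = w and d | v, therefore w | v. Since i | w, i | v. Because i | e, i | v + e. Then i | (v + e) * a.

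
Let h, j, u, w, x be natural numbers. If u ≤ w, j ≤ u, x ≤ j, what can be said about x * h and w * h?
x * h ≤ w * h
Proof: x ≤ j and j ≤ u, therefore x ≤ u. Since u ≤ w, x ≤ w. By multiplying by a non-negative, x * h ≤ w * h.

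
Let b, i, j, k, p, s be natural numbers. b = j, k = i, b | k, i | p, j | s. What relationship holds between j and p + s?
j | p + s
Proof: Because k = i and b | k, b | i. b = j, so j | i. i | p, so j | p. Since j | s, j | p + s.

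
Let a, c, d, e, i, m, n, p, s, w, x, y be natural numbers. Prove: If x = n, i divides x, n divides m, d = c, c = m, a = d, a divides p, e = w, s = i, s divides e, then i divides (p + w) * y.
x = n and i divides x, so i divides n. Because n divides m, i divides m. d = c and c = m, therefore d = m. a = d and a divides p, thus d divides p. Since d = m, m divides p. Because i divides m, i divides p. s = i and s divides e, so i divides e. e = w, so i divides w. Because i divides p, i divides p + w. Then i divides (p + w) * y.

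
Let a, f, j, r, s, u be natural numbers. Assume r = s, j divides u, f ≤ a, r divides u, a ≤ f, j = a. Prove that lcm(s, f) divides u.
r = s and r divides u, therefore s divides u. a ≤ f and f ≤ a, thus a = f. From j = a, j = f. j divides u, so f divides u. Since s divides u, lcm(s, f) divides u.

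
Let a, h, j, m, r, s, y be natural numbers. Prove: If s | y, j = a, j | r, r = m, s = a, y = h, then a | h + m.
y = h and s | y, hence s | h. s = a, so a | h. From j = a and j | r, a | r. r = m, so a | m. Since a | h, a | h + m.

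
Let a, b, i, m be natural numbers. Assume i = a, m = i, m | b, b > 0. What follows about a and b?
a ≤ b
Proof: m = i and m | b, therefore i | b. i = a, so a | b. b > 0, so a ≤ b.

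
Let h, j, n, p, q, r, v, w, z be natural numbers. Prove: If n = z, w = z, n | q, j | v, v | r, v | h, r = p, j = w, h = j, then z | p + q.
Since j = w and w = z, j = z. Since h = j and v | h, v | j. j | v, so v = j. Since r = p and v | r, v | p. Since v = j, j | p. j = z, so z | p. Since n = z and n | q, z | q. From z | p, z | p + q.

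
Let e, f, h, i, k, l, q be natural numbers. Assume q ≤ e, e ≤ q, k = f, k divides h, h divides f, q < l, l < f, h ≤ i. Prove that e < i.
q ≤ e and e ≤ q, thus q = e. From k = f and k divides h, f divides h. h divides f, so f = h. Since q < l and l < f, q < f. Since f = h, q < h. Since q = e, e < h. Since h ≤ i, e < i.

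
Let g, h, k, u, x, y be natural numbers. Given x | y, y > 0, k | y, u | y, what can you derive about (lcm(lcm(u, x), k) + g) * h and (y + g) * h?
(lcm(lcm(u, x), k) + g) * h ≤ (y + g) * h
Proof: Because u | y and x | y, lcm(u, x) | y. k | y, so lcm(lcm(u, x), k) | y. Since y > 0, lcm(lcm(u, x), k) ≤ y. Then lcm(lcm(u, x), k) + g ≤ y + g. Then (lcm(lcm(u, x), k) + g) * h ≤ (y + g) * h.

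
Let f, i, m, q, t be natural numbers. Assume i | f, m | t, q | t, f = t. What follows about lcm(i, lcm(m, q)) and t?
lcm(i, lcm(m, q)) | t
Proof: f = t and i | f, thus i | t. m | t and q | t, so lcm(m, q) | t. i | t, so lcm(i, lcm(m, q)) | t.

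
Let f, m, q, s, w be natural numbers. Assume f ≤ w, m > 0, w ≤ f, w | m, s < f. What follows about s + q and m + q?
s + q < m + q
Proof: Because w ≤ f and f ≤ w, w = f. w | m, so f | m. m > 0, so f ≤ m. Since s < f, s < m. Then s + q < m + q.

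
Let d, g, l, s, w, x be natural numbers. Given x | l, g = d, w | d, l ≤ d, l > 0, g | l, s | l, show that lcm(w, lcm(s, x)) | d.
Since g = d and g | l, d | l. l > 0, so d ≤ l. Since l ≤ d, l = d. s | l and x | l, hence lcm(s, x) | l. l = d, so lcm(s, x) | d. w | d, so lcm(w, lcm(s, x)) | d.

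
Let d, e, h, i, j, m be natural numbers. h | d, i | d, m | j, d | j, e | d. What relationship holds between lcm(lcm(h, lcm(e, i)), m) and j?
lcm(lcm(h, lcm(e, i)), m) | j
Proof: e | d and i | d, hence lcm(e, i) | d. Since h | d, lcm(h, lcm(e, i)) | d. Since d | j, lcm(h, lcm(e, i)) | j. Since m | j, lcm(lcm(h, lcm(e, i)), m) | j.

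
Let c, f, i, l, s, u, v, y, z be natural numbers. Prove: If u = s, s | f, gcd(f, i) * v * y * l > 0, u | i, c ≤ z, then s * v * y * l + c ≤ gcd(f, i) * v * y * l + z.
Since u = s and u | i, s | i. Since s | f, s | gcd(f, i). Then s * v | gcd(f, i) * v. Then s * v * y | gcd(f, i) * v * y. Then s * v * y * l | gcd(f, i) * v * y * l. gcd(f, i) * v * y * l > 0, so s * v * y * l ≤ gcd(f, i) * v * y * l. From c ≤ z, s * v * y * l + c ≤ gcd(f, i) * v * y * l + z.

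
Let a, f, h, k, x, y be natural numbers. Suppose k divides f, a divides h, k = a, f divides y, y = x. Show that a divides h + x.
Because k = a and k divides f, a divides f. Since y = x and f divides y, f divides x. a divides f, so a divides x. a divides h, so a divides h + x.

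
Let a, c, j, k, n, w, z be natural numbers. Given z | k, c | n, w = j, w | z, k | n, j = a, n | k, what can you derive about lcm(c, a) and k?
lcm(c, a) | k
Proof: Because n | k and k | n, n = k. Since c | n, c | k. w = j and w | z, therefore j | z. Since j = a, a | z. From z | k, a | k. From c | k, lcm(c, a) | k.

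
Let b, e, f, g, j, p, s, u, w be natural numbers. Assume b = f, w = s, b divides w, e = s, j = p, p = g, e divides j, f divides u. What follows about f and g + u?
f divides g + u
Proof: w = s and b divides w, therefore b divides s. b = f, so f divides s. j = p and p = g, so j = g. From e divides j, e divides g. e = s, so s divides g. f divides s, so f divides g. f divides u, so f divides g + u.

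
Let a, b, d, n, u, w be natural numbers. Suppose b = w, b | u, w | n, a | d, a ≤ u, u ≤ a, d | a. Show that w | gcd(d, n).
u ≤ a and a ≤ u, therefore u = a. a | d and d | a, therefore a = d. u = a, so u = d. b = w and b | u, so w | u. Since u = d, w | d. Since w | n, w | gcd(d, n).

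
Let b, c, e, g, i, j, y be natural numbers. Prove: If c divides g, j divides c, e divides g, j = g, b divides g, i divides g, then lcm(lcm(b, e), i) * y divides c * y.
From j = g and j divides c, g divides c. c divides g, so g = c. Because b divides g and e divides g, lcm(b, e) divides g. Since i divides g, lcm(lcm(b, e), i) divides g. Since g = c, lcm(lcm(b, e), i) divides c. Then lcm(lcm(b, e), i) * y divides c * y.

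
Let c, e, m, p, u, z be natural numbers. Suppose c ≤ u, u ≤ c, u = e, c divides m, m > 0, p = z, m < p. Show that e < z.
c ≤ u and u ≤ c, thus c = u. Since u = e, c = e. Because c divides m, e divides m. Since m > 0, e ≤ m. p = z and m < p, thus m < z. Because e ≤ m, e < z.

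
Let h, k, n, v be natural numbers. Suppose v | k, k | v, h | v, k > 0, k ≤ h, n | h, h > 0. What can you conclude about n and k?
n ≤ k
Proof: Because v | k and k | v, v = k. Because h | v, h | k. Since k > 0, h ≤ k. Since k ≤ h, h = k. n | h and h > 0, hence n ≤ h. h = k, so n ≤ k.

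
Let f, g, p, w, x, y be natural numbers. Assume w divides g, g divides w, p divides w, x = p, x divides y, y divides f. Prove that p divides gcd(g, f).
w divides g and g divides w, thus w = g. p divides w, so p divides g. From x divides y and y divides f, x divides f. Since x = p, p divides f. p divides g, so p divides gcd(g, f).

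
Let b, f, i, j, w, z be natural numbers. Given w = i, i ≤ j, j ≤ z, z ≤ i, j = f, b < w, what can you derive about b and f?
b < f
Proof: Because j ≤ z and z ≤ i, j ≤ i. i ≤ j, so i = j. Since w = i, w = j. Since j = f, w = f. Since b < w, b < f.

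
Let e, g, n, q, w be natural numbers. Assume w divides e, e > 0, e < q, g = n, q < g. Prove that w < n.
Since w divides e and e > 0, w ≤ e. Since e < q, w < q. g = n and q < g, therefore q < n. w < q, so w < n.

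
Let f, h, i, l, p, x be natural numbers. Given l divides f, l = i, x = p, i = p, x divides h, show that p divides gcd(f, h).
Because l = i and i = p, l = p. Since l divides f, p divides f. Since x = p and x divides h, p divides h. Since p divides f, p divides gcd(f, h).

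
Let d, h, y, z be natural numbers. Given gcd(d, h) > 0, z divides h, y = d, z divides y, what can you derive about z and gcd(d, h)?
z ≤ gcd(d, h)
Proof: y = d and z divides y, so z divides d. z divides h, so z divides gcd(d, h). From gcd(d, h) > 0, z ≤ gcd(d, h).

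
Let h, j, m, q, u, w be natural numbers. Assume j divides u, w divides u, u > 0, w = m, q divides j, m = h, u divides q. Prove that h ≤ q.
q divides j and j divides u, thus q divides u. Because u divides q, u = q. w = m and w divides u, therefore m divides u. Since u > 0, m ≤ u. Since u = q, m ≤ q. Since m = h, h ≤ q.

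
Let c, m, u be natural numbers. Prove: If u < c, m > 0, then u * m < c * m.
From u < c and m > 0, by multiplying by a positive, u * m < c * m.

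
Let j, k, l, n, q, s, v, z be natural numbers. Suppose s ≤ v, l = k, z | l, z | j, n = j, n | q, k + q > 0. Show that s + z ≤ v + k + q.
l = k and z | l, therefore z | k. n = j and n | q, so j | q. Since z | j, z | q. Since z | k, z | k + q. k + q > 0, so z ≤ k + q. s ≤ v, so s + z ≤ v + k + q.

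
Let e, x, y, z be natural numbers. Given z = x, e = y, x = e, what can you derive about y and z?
y = z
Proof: z = x and x = e, so z = e. Since e = y, z = y. Then y = z.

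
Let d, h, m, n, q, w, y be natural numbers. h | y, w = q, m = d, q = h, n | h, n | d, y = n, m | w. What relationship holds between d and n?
d = n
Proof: Since y = n and h | y, h | n. n | h, so h = n. q = h, so q = n. m = d and m | w, hence d | w. w = q, so d | q. Since q = n, d | n. n | d, so d = n.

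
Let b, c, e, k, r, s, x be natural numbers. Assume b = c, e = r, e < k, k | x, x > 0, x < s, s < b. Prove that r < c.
e = r and e < k, hence r < k. k | x and x > 0, thus k ≤ x. x < s and s < b, hence x < b. From k ≤ x, k < b. r < k, so r < b. Since b = c, r < c.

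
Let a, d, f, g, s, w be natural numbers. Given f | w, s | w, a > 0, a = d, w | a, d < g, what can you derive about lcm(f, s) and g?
lcm(f, s) < g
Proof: f | w and s | w, therefore lcm(f, s) | w. w | a, so lcm(f, s) | a. a > 0, so lcm(f, s) ≤ a. Since a = d, lcm(f, s) ≤ d. Since d < g, lcm(f, s) < g.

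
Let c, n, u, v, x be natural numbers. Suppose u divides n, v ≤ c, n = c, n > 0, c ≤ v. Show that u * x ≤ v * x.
c ≤ v and v ≤ c, therefore c = v. Since n = c, n = v. Because u divides n and n > 0, u ≤ n. n = v, so u ≤ v. By multiplying by a non-negative, u * x ≤ v * x.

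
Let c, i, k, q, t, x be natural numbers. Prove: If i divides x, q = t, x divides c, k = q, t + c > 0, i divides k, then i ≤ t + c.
k = q and q = t, thus k = t. From i divides k, i divides t. Since i divides x and x divides c, i divides c. i divides t, so i divides t + c. Since t + c > 0, i ≤ t + c.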